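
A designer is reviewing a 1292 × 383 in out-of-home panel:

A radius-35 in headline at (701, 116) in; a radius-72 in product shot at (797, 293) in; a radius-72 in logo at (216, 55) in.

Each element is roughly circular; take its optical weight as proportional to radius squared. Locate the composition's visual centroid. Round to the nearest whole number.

(527, 168)

r² weights: headline 35² = 1225, product shot 72² = 5184, logo 72² = 5184. Total = 11593.
x-moment: 1225·701 + 5184·797 + 5184·216 = 6110117; centroid 6110117/11593 ≈ 527.05.
y-moment: 1225·116 + 5184·293 + 5184·55 = 1946132; centroid 1946132/11593 ≈ 167.87.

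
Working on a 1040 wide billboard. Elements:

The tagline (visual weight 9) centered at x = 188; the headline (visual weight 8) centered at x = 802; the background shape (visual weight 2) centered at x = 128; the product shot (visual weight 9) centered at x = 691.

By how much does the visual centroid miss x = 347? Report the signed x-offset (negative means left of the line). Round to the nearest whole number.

≈ 174

Total weight = 9 + 8 + 2 + 9 = 28.
x: (9·188 + 8·802 + 2·128 + 9·691) / 28 = 14583 / 28 ≈ 520.82
Against x = 347, that's 520.82 − 347 = 173.82.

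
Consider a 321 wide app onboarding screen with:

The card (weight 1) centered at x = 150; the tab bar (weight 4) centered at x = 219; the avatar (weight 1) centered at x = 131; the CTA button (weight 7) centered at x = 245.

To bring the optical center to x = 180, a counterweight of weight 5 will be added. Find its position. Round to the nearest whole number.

With the counterweight, Σw becomes 1 + 4 + 1 + 7 + 5 = 18.
x: need Σw·x = 18·180 = 3240. Existing = 1·150 + 4·219 + 1·131 + 7·245 = 2872. Remainder 368 / 5 ≈ 73.60.

x ≈ 74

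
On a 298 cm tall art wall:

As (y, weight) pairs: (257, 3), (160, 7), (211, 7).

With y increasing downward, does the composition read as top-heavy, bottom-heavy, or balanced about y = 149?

bottom-heavy

Weights sum to 3 + 7 + 7 = 17.
Σw·y = 3·257 + 7·160 + 7·211 = 3368, so ȳ = 3368/17 ≈ 198.12.
Since 198.1 is below (larger y than) 149, the composition reads bottom-heavy.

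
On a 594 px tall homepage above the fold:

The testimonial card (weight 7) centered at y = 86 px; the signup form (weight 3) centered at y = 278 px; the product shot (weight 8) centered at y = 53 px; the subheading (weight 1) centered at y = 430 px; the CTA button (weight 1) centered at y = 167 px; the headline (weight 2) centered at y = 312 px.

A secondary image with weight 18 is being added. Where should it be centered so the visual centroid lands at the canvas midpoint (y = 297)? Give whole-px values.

y ≈ 489

After adding the secondary image, total weight = 7 + 3 + 8 + 1 + 1 + 2 + 18 = 40.
y: target moment 40×297 = 11880; current 7·86 + 3·278 + 8·53 + 1·430 + 1·167 + 2·312 = 3081; the secondary image supplies 8799, so y = 8799/18 ≈ 488.83.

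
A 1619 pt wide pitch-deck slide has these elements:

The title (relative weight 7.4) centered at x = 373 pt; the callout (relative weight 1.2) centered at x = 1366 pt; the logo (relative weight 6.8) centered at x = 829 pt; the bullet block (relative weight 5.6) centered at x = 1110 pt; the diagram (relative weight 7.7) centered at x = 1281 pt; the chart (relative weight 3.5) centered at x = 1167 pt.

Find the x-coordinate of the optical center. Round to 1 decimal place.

Total weight = 7.4 + 1.2 + 6.8 + 5.6 + 7.7 + 3.5 = 32.2.
x-moment: 7.4·373 + 1.2·1366 + 6.8·829 + 5.6·1110 + 7.7·1281 + 3.5·1167 = 30200.8; centroid 30200.8/32.2 ≈ 937.91.

x ≈ 937.9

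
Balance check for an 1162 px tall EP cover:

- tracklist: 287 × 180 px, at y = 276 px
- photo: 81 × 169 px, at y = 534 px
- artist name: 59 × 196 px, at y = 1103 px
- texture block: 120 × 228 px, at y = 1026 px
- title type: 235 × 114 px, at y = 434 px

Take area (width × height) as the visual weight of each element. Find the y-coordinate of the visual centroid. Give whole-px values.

Taking area as weight: tracklist 287·180 = 51660, photo 81·169 = 13689, artist name 59·196 = 11564, texture block 120·228 = 27360, title type 235·114 = 26790. Sum 131063.
y: (51660·276 + 13689·534 + 11564·1103 + 27360·1026 + 26790·434) / 131063 = 74021398 / 131063 ≈ 564.78

y ≈ 565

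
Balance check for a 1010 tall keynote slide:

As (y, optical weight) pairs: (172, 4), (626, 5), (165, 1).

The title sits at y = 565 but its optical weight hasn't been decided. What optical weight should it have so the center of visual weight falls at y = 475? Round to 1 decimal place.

Known weights sum to 4 + 5 + 1 = 10; their moment is 4·172 + 5·626 + 1·165 = 3983.
For the centroid to hit 475: (3983 + w·565) / (10 + w) = 475.
Solving: w = (475·10 − 3983) / (565 − 475) = 767 / 90 ≈ 8.52.

w ≈ 8.5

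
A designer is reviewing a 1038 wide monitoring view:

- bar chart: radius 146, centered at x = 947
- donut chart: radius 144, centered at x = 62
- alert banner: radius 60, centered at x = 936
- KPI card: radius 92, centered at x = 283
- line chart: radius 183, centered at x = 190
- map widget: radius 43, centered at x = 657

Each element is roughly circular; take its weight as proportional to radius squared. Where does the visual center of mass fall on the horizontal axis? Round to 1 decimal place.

x ≈ 389.2

Weights ∝ r²: bar chart 146² = 21316, donut chart 144² = 20736, alert banner 60² = 3600, KPI card 92² = 8464, line chart 183² = 33489, map widget 43² = 1849; Σw = 89454.
x: moment 34814499 / weight 89454 ≈ 389.19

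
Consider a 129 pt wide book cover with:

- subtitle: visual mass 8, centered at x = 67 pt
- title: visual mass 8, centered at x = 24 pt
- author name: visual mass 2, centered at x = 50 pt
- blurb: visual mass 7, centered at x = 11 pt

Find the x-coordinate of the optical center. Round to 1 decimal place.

Weights sum to 8 + 8 + 2 + 7 = 25.
x-moment: 8·67 + 8·24 + 2·50 + 7·11 = 905; centroid 905/25 ≈ 36.20.

x ≈ 36.2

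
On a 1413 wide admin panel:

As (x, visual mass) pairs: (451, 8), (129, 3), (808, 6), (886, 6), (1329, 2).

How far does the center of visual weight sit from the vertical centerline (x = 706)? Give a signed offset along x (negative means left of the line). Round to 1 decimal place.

≈ -33.3

Σw = 8 + 3 + 6 + 6 + 2 = 25.
Σw·x = 8·451 + 3·129 + 6·808 + 6·886 + 2·1329 = 16817, so x̄ = 16817/25 ≈ 672.68.
Difference: 672.68 − 706 ≈ -33.32.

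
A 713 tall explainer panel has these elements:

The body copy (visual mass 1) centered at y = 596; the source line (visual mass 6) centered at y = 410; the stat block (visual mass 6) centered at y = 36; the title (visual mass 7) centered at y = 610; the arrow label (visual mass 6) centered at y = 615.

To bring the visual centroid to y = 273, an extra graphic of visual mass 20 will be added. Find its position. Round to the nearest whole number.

New total weight: (1 + 6 + 6 + 7 + 6) + 20 = 46.
y: need Σw·y = 46·273 = 12558. Existing = 1·596 + 6·410 + 6·36 + 7·610 + 6·615 = 11232. Remainder 1326 / 20 ≈ 66.30.

y ≈ 66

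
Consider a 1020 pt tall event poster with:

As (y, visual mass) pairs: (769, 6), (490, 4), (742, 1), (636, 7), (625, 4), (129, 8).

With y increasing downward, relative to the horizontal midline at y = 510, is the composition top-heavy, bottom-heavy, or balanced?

balanced

Total weight = 6 + 4 + 1 + 7 + 4 + 8 = 30.
y: moment 15300 / weight 30 ≈ 510.00
510.00 = 510 exactly: balanced.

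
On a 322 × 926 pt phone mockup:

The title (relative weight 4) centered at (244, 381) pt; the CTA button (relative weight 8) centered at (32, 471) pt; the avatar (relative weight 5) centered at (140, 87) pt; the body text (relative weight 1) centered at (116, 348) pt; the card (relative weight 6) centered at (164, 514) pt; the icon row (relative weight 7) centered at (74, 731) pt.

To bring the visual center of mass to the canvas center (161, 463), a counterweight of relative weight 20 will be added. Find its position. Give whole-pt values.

(233, 467)

After adding the counterweight, total weight = 4 + 8 + 5 + 1 + 6 + 7 + 20 = 51.
Along x: (3550 + 20·x) / 51 = 161 (existing moment 4·244 + 8·32 + 5·140 + 1·116 + 6·164 + 7·74 = 3550) ⇒ x = (8211 − 3550) / 20 ≈ 233.05.
Along y: (14276 + 20·y) / 51 = 463 (existing moment 4·381 + 8·471 + 5·87 + 1·348 + 6·514 + 7·731 = 14276) ⇒ y = (23613 − 14276) / 20 ≈ 466.85.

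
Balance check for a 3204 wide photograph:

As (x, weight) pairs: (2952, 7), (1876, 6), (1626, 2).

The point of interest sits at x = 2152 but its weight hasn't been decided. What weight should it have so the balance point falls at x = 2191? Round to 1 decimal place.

w ≈ 59.2

Existing Σw = 15 (7 + 6 + 2); existing moment 7·2952 + 6·1876 + 2·1626 = 35172.
Balance at x = 2191 requires (35172 + w·2152) / (15 + w) = 2191.
Rearranging, w·(2152 − 2191) = 2191·15 − 35172 = -2307, so w ≈ -2307/-39 = 59.15.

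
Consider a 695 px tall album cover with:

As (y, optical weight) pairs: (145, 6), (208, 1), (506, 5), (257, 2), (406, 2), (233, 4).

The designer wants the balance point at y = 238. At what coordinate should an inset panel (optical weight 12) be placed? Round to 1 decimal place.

With the inset panel, Σw becomes 6 + 1 + 5 + 2 + 2 + 4 + 12 = 32.
Along y: (5866 + 12·y) / 32 = 238 (existing moment 6·145 + 1·208 + 5·506 + 2·257 + 2·406 + 4·233 = 5866) ⇒ y = (7616 − 5866) / 12 ≈ 145.83.

y ≈ 145.8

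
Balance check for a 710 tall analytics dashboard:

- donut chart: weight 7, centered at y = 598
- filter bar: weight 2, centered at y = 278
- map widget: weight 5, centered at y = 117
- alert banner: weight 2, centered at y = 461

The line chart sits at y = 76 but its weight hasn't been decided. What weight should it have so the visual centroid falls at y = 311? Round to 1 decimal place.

w ≈ 5.4

Existing Σw = 16 (7 + 2 + 5 + 2); existing moment 7·598 + 2·278 + 5·117 + 2·461 = 6249.
Set Σw·y/Σw = 311: (6249 + 76w) = 311·(16 + w).
Solving: w = (311·16 − 6249) / (76 − 311) = -1273 / -235 ≈ 5.42.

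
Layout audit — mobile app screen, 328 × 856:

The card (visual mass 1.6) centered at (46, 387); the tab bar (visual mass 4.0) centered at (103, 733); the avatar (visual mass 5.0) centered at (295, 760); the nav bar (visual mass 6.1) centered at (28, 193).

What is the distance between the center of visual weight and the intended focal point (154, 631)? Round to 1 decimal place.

≈ 123.2

Weights sum to 1.6 + 4.0 + 5.0 + 6.1 = 16.7.
x-moment: 1.6·46 + 4.0·103 + 5.0·295 + 6.1·28 = 2131.4; centroid 2131.4/16.7 ≈ 127.63.
y-moment: 1.6·387 + 4.0·733 + 5.0·760 + 6.1·193 = 8528.5; centroid 8528.5/16.7 ≈ 510.69.
Relative to (154, 631): Δ = (-26.37, -120.31); |Δ| = √(-26.37² + -120.31²) ≈ 123.17.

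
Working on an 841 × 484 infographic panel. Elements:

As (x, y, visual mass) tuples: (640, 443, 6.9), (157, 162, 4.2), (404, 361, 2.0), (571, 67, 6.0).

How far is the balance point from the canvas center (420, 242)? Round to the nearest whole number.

≈ 69

Weights sum to 6.9 + 4.2 + 2.0 + 6.0 = 19.1.
Σw·x = 6.9·640 + 4.2·157 + 2.0·404 + 6.0·571 = 9309.4, so x̄ = 9309.4/19.1 ≈ 487.40.
Σw·y = 6.9·443 + 4.2·162 + 2.0·361 + 6.0·67 = 4861.1, so ȳ = 4861.1/19.1 ≈ 254.51.
From (420, 242): dx = 67.40, dy = 12.51, so the distance is √(dx²+dy²) ≈ 68.55.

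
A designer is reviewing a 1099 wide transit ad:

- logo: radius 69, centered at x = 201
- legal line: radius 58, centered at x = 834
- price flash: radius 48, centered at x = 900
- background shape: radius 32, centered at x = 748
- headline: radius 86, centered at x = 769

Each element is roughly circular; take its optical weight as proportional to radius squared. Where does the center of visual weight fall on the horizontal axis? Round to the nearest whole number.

r² weights: logo 69² = 4761, legal line 58² = 3364, price flash 48² = 2304, background shape 32² = 1024, headline 86² = 7396. Total = 18849.
x-moment: 4761·201 + 3364·834 + 2304·900 + 1024·748 + 7396·769 = 12289613; centroid 12289613/18849 ≈ 652.00.

x ≈ 652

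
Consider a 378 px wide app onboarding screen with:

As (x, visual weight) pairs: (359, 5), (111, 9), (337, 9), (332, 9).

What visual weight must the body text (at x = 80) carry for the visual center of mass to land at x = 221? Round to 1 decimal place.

Existing Σw = 32 (5 + 9 + 9 + 9); existing moment 5·359 + 9·111 + 9·337 + 9·332 = 8815.
Balance at x = 221 requires (8815 + w·80) / (32 + w) = 221.
Rearranging, w·(80 − 221) = 221·32 − 8815 = -1743, so w ≈ -1743/-141 = 12.36.

w ≈ 12.4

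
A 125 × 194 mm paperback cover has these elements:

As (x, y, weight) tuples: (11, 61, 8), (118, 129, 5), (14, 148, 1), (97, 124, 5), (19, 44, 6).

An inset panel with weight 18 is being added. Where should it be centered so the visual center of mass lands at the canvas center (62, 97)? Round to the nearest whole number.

(76, 111)

New total weight: (8 + 5 + 1 + 5 + 6) + 18 = 43.
x: need Σw·x = 43·62 = 2666. Existing = 8·11 + 5·118 + 1·14 + 5·97 + 6·19 = 1291. Remainder 1375 / 18 ≈ 76.39.
y: need Σw·y = 43·97 = 4171. Existing = 8·61 + 5·129 + 1·148 + 5·124 + 6·44 = 2165. Remainder 2006 / 18 ≈ 111.44.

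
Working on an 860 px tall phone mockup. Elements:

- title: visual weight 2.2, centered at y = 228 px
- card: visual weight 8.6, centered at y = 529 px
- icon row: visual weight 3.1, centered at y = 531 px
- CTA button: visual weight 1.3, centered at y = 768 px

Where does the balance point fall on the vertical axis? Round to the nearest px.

y ≈ 506

Σw = 2.2 + 8.6 + 3.1 + 1.3 = 15.2.
Σw·y = 2.2·228 + 8.6·529 + 3.1·531 + 1.3·768 = 7695.5, so ȳ = 7695.5/15.2 ≈ 506.28.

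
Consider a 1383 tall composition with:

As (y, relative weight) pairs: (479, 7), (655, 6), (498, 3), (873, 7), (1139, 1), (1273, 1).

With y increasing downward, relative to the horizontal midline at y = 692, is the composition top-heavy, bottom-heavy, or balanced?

balanced

Weights sum to 7 + 6 + 3 + 7 + 1 + 1 = 25.
Σw·y = 17300; ȳ = 17300/25 ≈ 692.00.
That equals the midline 692 — balanced.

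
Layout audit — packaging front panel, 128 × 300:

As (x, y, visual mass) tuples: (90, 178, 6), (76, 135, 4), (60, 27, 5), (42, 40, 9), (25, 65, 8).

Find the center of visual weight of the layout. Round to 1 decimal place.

(53.8, 82.0)

Σw = 6 + 4 + 5 + 9 + 8 = 32.
Σw·x = 6·90 + 4·76 + 5·60 + 9·42 + 8·25 = 1722, so x̄ = 1722/32 ≈ 53.81.
Σw·y = 6·178 + 4·135 + 5·27 + 9·40 + 8·65 = 2623, so ȳ = 2623/32 ≈ 81.97.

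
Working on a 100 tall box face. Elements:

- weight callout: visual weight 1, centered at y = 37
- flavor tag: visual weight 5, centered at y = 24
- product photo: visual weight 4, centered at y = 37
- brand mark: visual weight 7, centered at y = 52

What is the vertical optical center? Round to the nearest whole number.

y ≈ 39

Σw = 1 + 5 + 4 + 7 = 17.
Σw·y = 1·37 + 5·24 + 4·37 + 7·52 = 669, so ȳ = 669/17 ≈ 39.35.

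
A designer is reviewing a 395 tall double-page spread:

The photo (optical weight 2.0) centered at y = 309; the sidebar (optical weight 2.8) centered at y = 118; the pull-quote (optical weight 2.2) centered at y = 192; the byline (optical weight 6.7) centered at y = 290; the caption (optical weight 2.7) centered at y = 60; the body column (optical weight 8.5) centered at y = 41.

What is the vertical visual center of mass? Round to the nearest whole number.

y ≈ 154

Σw = 2.0 + 2.8 + 2.2 + 6.7 + 2.7 + 8.5 = 24.9.
y-moment: 2.0·309 + 2.8·118 + 2.2·192 + 6.7·290 + 2.7·60 + 8.5·41 = 3824.3; centroid 3824.3/24.9 ≈ 153.59.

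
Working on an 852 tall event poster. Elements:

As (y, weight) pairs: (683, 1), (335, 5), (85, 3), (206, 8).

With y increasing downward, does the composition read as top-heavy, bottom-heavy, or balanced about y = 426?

Total weight = 1 + 5 + 3 + 8 = 17.
Σw·y = 1·683 + 5·335 + 3·85 + 8·206 = 4261, so ȳ = 4261/17 ≈ 250.65.
250.6 vs midline 426 → top-heavy.

top-heavy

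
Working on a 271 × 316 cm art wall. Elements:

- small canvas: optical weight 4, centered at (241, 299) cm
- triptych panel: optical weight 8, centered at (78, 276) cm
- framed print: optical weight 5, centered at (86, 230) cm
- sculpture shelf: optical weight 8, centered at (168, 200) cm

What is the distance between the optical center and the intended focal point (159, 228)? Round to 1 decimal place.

≈ 30.5 cm

Total weight = 4 + 8 + 5 + 8 = 25.
Σw·x = 4·241 + 8·78 + 5·86 + 8·168 = 3362, so x̄ = 3362/25 ≈ 134.48.
Σw·y = 4·299 + 8·276 + 5·230 + 8·200 = 6154, so ȳ = 6154/25 ≈ 246.16.
Relative to (159, 228): Δ = (-24.52, 18.16); |Δ| = √(-24.52² + 18.16²) ≈ 30.51.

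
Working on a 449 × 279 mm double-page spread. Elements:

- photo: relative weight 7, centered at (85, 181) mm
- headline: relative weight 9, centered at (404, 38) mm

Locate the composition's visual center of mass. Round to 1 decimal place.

(264.4, 100.6)

Total weight = 7 + 9 = 16.
x: (7·85 + 9·404) / 16 = 4231 / 16 ≈ 264.44
y: (7·181 + 9·38) / 16 = 1609 / 16 ≈ 100.56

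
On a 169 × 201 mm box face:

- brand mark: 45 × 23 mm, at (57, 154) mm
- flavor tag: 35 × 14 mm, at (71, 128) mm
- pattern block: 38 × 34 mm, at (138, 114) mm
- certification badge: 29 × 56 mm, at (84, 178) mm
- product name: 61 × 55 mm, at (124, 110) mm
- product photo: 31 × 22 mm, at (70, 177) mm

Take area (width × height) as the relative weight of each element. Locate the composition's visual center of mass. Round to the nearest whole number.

(103, 135)

Taking area as weight: brand mark 45·23 = 1035, flavor tag 35·14 = 490, pattern block 38·34 = 1292, certification badge 29·56 = 1624, product name 61·55 = 3355, product photo 31·22 = 682. Sum 8478.
Σw·x = 1035·57 + 490·71 + 1292·138 + 1624·84 + 3355·124 + 682·70 = 872257, so x̄ = 872257/8478 ≈ 102.88.
Σw·y = 1035·154 + 490·128 + 1292·114 + 1624·178 + 3355·110 + 682·177 = 1148234, so ȳ = 1148234/8478 ≈ 135.44.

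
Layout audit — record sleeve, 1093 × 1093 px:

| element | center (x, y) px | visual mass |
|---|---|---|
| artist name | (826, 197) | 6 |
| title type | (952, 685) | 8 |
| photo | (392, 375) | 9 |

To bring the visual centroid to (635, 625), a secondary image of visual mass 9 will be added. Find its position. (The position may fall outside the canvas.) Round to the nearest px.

(469, 1107)

New total weight: (6 + 8 + 9) + 9 = 32.
x: target moment 32×635 = 20320; current 6·826 + 8·952 + 9·392 = 16100; the secondary image supplies 4220, so x = 4220/9 ≈ 468.89.
y: target moment 32×625 = 20000; current 6·197 + 8·685 + 9·375 = 10037; the secondary image supplies 9963, so y = 9963/9 ≈ 1107.00.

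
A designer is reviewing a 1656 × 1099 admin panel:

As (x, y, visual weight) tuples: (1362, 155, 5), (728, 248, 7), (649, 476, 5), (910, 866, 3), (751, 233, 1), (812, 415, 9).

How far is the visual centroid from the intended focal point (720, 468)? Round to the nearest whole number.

≈ 168

Weights sum to 5 + 7 + 5 + 3 + 1 + 9 = 30.
x-moment: 5·1362 + 7·728 + 5·649 + 3·910 + 1·751 + 9·812 = 25940; centroid 25940/30 ≈ 864.67.
y-moment: 5·155 + 7·248 + 5·476 + 3·866 + 1·233 + 9·415 = 11457; centroid 11457/30 ≈ 381.90.
Relative to (720, 468): Δ = (144.67, -86.10); |Δ| = √(144.67² + -86.10²) ≈ 168.35.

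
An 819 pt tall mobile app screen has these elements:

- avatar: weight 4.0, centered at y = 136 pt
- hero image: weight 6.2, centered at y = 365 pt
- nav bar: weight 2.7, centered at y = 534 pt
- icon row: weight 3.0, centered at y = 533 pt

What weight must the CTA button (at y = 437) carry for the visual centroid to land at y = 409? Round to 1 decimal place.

w ≈ 23.4

Fixed elements: Σw = 4.0 + 6.2 + 2.7 + 3.0 = 15.9, Σw·y = 4.0·136 + 6.2·365 + 2.7·534 + 3.0·533 = 5847.8.
For the centroid to hit 409: (5847.8 + w·437) / (15.9 + w) = 409.
Rearranging, w·(437 − 409) = 409·15.9 − 5847.8 = 655.3, so w ≈ 655.3/28 = 23.40.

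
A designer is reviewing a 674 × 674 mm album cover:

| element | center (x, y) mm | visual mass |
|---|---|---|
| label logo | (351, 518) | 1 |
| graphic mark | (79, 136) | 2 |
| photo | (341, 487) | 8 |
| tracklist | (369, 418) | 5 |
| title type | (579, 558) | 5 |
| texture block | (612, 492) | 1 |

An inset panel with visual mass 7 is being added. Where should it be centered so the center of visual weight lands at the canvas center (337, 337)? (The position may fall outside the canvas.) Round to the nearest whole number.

After adding the inset panel, total weight = 1 + 2 + 8 + 5 + 5 + 1 + 7 = 29.
Along x: (8589 + 7·x) / 29 = 337 (existing moment 1·351 + 2·79 + 8·341 + 5·369 + 5·579 + 1·612 = 8589) ⇒ x = (9773 − 8589) / 7 ≈ 169.14.
Along y: (10058 + 7·y) / 29 = 337 (existing moment 1·518 + 2·136 + 8·487 + 5·418 + 5·558 + 1·492 = 10058) ⇒ y = (9773 − 10058) / 7 ≈ -40.71.

(169, -41)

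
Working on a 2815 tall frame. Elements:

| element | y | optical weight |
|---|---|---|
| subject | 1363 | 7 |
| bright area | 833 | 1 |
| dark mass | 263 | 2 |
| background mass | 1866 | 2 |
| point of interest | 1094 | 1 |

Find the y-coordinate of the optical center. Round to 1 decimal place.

y ≈ 1209.7

Weights sum to 7 + 1 + 2 + 2 + 1 = 13.
y-moment: 7·1363 + 1·833 + 2·263 + 2·1866 + 1·1094 = 15726; centroid 15726/13 ≈ 1209.69.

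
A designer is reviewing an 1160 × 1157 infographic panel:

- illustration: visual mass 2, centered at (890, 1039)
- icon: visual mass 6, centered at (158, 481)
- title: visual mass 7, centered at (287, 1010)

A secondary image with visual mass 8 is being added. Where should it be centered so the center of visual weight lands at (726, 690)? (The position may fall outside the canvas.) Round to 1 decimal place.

(1495.1, 479.5)

After adding the secondary image, total weight = 2 + 6 + 7 + 8 = 23.
x: need Σw·x = 23·726 = 16698. Existing = 2·890 + 6·158 + 7·287 = 4737. Remainder 11961 / 8 ≈ 1495.12.
y: need Σw·y = 23·690 = 15870. Existing = 2·1039 + 6·481 + 7·1010 = 12034. Remainder 3836 / 8 ≈ 479.50.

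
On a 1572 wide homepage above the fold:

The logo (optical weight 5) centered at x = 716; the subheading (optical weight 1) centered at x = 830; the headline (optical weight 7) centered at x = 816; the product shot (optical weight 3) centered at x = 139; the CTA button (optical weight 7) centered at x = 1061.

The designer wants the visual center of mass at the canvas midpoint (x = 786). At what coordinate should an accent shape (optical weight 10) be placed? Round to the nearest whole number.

x ≈ 797

With the accent shape, Σw becomes 5 + 1 + 7 + 3 + 7 + 10 = 33.
Along x: (17966 + 10·x) / 33 = 786 (existing moment 5·716 + 1·830 + 7·816 + 3·139 + 7·1061 = 17966) ⇒ x = (25938 − 17966) / 10 ≈ 797.20.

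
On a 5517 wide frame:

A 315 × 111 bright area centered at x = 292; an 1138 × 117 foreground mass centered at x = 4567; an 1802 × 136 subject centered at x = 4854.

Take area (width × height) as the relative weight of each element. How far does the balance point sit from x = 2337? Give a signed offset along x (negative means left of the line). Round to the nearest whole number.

Taking area as weight: bright area 315·111 = 34965, foreground mass 1138·117 = 133146, subject 1802·136 = 245072. Sum 413183.
x-moment: 34965·292 + 133146·4567 + 245072·4854 = 1807867050; centroid 1807867050/413183 ≈ 4375.46.
Against x = 2337, that's 4375.46 − 2337 = 2038.46.

≈ 2038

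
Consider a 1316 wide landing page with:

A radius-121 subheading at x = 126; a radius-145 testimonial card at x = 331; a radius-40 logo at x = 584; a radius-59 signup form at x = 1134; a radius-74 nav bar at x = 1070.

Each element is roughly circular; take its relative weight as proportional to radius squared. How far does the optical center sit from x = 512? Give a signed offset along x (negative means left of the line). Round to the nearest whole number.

r² weights: subheading 121² = 14641, testimonial card 145² = 21025, logo 40² = 1600, signup form 59² = 3481, nav bar 74² = 5476. Total = 46223.
Σw·x = 14641·126 + 21025·331 + 1600·584 + 3481·1134 + 5476·1070 = 19545215, so x̄ = 19545215/46223 ≈ 422.85.
Difference: 422.85 − 512 ≈ -89.15.

≈ -89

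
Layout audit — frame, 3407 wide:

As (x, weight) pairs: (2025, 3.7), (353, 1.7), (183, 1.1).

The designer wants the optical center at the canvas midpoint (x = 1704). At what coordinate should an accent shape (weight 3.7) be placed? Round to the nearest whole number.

With the accent shape, Σw becomes 3.7 + 1.7 + 1.1 + 3.7 = 10.2.
x: target moment 10.2×1704 = 17380.8; current 3.7·2025 + 1.7·353 + 1.1·183 = 8293.9; the accent shape supplies 9086.9, so x = 9086.9/3.7 ≈ 2455.92.

x ≈ 2456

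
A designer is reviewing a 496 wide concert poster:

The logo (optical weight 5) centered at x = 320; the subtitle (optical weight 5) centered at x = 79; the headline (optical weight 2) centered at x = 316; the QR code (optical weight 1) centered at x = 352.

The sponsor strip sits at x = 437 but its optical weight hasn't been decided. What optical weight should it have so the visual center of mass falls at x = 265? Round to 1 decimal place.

w ≈ 2.7

Fixed elements: Σw = 5 + 5 + 2 + 1 = 13, Σw·x = 5·320 + 5·79 + 2·316 + 1·352 = 2979.
Balance at x = 265 requires (2979 + w·437) / (13 + w) = 265.
Rearranging, w·(437 − 265) = 265·13 − 2979 = 466, so w ≈ 466/172 = 2.71.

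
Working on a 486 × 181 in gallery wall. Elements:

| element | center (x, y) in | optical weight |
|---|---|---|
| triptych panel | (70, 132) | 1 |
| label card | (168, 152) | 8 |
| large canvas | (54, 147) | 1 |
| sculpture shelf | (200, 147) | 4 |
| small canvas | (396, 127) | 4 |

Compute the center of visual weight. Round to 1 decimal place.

(214.0, 143.9)

Total weight = 1 + 8 + 1 + 4 + 4 = 18.
x-moment: 1·70 + 8·168 + 1·54 + 4·200 + 4·396 = 3852; centroid 3852/18 ≈ 214.00.
y-moment: 1·132 + 8·152 + 1·147 + 4·147 + 4·127 = 2591; centroid 2591/18 ≈ 143.94.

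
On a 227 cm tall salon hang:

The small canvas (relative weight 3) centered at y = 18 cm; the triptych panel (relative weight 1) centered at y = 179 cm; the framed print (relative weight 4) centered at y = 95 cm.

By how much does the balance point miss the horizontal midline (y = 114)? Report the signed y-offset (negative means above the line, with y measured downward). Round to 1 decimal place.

≈ -37.4 cm

Total weight = 3 + 1 + 4 = 8.
Σw·y = 3·18 + 1·179 + 4·95 = 613, so ȳ = 613/8 ≈ 76.62.
Offset from y = 114: 76.62 − 114 ≈ -37.38.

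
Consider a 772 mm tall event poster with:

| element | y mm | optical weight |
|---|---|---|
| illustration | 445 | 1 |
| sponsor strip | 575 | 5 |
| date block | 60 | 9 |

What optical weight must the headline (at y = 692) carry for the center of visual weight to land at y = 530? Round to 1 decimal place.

w ≈ 25.2

Fixed elements: Σw = 1 + 5 + 9 = 15, Σw·y = 1·445 + 5·575 + 9·60 = 3860.
Balance at y = 530 requires (3860 + w·692) / (15 + w) = 530.
Rearranging, w·(692 − 530) = 530·15 − 3860 = 4090, so w ≈ 4090/162 = 25.25.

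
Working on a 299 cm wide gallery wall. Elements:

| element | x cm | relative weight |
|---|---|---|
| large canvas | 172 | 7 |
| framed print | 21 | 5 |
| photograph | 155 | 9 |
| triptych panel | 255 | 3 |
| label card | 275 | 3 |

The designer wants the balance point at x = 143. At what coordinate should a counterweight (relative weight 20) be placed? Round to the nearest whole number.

New total weight: (7 + 5 + 9 + 3 + 3) + 20 = 47.
x: target moment 47×143 = 6721; current 7·172 + 5·21 + 9·155 + 3·255 + 3·275 = 4294; the counterweight supplies 2427, so x = 2427/20 ≈ 121.35.

x ≈ 121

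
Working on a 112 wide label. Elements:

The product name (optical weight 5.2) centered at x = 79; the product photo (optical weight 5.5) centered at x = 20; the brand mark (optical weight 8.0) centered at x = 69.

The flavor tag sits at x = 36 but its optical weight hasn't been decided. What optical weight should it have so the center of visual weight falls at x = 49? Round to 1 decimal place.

Fixed elements: Σw = 5.2 + 5.5 + 8.0 = 18.7, Σw·x = 5.2·79 + 5.5·20 + 8.0·69 = 1072.8.
For the centroid to hit 49: (1072.8 + w·36) / (18.7 + w) = 49.
So w = (49·18.7 − 1072.8)/(36 − 49) = -156.5/-13 ≈ 12.04.

w ≈ 12.0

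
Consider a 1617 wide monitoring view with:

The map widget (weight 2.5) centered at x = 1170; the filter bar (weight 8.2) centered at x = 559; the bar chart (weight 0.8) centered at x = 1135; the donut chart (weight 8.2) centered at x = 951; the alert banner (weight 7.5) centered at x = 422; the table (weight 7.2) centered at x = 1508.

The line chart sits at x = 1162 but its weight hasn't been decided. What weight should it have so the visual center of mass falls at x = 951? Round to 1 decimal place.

Existing Σw = 34.4 (2.5 + 8.2 + 0.8 + 8.2 + 7.5 + 7.2); existing moment 2.5·1170 + 8.2·559 + 0.8·1135 + 8.2·951 + 7.5·422 + 7.2·1508 = 30237.6.
For the centroid to hit 951: (30237.6 + w·1162) / (34.4 + w) = 951.
Solving: w = (951·34.4 − 30237.6) / (1162 − 951) = 2476.8 / 211 ≈ 11.74.

w ≈ 11.7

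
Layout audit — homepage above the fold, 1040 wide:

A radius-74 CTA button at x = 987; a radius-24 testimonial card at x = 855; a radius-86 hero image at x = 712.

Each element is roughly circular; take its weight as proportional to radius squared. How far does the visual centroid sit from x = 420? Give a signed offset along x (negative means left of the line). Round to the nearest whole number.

r² weights: CTA button 74² = 5476, testimonial card 24² = 576, hero image 86² = 7396. Total = 13448.
Σw·x = 5476·987 + 576·855 + 7396·712 = 11163244, so x̄ = 11163244/13448 ≈ 830.10.
Offset from x = 420: 830.10 − 420 ≈ 410.10.

≈ 410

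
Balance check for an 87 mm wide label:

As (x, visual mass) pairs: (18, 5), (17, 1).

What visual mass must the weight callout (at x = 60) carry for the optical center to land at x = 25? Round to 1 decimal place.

w ≈ 1.2

Known weights sum to 5 + 1 = 6; their moment is 5·18 + 1·17 = 107.
For the centroid to hit 25: (107 + w·60) / (6 + w) = 25.
Rearranging, w·(60 − 25) = 25·6 − 107 = 43, so w ≈ 43/35 = 1.23.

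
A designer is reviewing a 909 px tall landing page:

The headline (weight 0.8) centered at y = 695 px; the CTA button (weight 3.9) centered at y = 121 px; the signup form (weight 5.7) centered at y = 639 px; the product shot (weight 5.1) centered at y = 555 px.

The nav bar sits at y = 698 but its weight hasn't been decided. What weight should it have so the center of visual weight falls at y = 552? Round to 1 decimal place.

Existing Σw = 15.5 (0.8 + 3.9 + 5.7 + 5.1); existing moment 0.8·695 + 3.9·121 + 5.7·639 + 5.1·555 = 7500.7.
Set Σw·y/Σw = 552: (7500.7 + 698w) = 552·(15.5 + w).
Solving: w = (552·15.5 − 7500.7) / (698 − 552) = 1055.3 / 146 ≈ 7.23.

w ≈ 7.2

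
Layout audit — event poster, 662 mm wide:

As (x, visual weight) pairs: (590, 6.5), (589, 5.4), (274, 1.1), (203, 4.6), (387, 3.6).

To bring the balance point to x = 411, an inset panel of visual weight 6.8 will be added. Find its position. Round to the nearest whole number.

After adding the inset panel, total weight = 6.5 + 5.4 + 1.1 + 4.6 + 3.6 + 6.8 = 28.0.
x: target moment 28.0×411 = 11508.0; current 6.5·590 + 5.4·589 + 1.1·274 + 4.6·203 + 3.6·387 = 9644.0; the inset panel supplies 1864.0, so x = 1864.0/6.8 ≈ 274.12.

x ≈ 274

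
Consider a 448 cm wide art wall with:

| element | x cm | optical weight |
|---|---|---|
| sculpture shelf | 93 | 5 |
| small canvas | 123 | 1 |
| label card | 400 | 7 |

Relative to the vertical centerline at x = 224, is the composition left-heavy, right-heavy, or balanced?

Weights sum to 5 + 1 + 7 = 13.
x: (5·93 + 1·123 + 7·400) / 13 = 3388 / 13 ≈ 260.62
Since 260.6 is right of 224, the composition reads right-heavy.

right-heavy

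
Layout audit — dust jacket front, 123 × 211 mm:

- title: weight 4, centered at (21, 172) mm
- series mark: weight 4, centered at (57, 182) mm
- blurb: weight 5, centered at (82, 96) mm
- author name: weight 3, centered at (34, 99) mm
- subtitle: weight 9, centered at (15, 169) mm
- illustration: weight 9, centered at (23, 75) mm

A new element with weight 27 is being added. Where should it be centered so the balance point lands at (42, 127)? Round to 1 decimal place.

(51.7, 124.4)

With the new element, Σw becomes 4 + 4 + 5 + 3 + 9 + 9 + 27 = 61.
x: need Σw·x = 61·42 = 2562. Existing = 4·21 + 4·57 + 5·82 + 3·34 + 9·15 + 9·23 = 1166. Remainder 1396 / 27 ≈ 51.70.
y: need Σw·y = 61·127 = 7747. Existing = 4·172 + 4·182 + 5·96 + 3·99 + 9·169 + 9·75 = 4389. Remainder 3358 / 27 ≈ 124.37.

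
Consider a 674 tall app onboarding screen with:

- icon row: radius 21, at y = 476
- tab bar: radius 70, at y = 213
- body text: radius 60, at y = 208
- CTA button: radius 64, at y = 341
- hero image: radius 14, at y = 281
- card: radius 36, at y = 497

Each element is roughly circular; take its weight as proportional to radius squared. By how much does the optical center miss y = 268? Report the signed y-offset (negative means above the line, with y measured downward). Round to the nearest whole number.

Weights ∝ r²: icon row 21² = 441, tab bar 70² = 4900, body text 60² = 3600, CTA button 64² = 4096, hero image 14² = 196, card 36² = 1296; Σw = 14529.
y: moment 4098340 / weight 14529 ≈ 282.08
Against y = 268, that's 282.08 − 268 = 14.08.

≈ 14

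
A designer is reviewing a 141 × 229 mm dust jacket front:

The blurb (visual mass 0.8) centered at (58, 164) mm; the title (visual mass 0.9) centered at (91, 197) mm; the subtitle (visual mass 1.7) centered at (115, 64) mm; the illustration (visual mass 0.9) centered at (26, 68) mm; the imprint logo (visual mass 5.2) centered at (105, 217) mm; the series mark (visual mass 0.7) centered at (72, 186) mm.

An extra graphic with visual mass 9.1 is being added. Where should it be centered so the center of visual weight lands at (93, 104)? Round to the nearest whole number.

After adding the extra graphic, total weight = 0.8 + 0.9 + 1.7 + 0.9 + 5.2 + 0.7 + 9.1 = 19.3.
x: need Σw·x = 19.3·93 = 1794.9. Existing = 0.8·58 + 0.9·91 + 1.7·115 + 0.9·26 + 5.2·105 + 0.7·72 = 943.6. Remainder 851.3 / 9.1 ≈ 93.55.
y: need Σw·y = 19.3·104 = 2007.2. Existing = 0.8·164 + 0.9·197 + 1.7·64 + 0.9·68 + 5.2·217 + 0.7·186 = 1737.1. Remainder 270.1 / 9.1 ≈ 29.68.

(94, 30)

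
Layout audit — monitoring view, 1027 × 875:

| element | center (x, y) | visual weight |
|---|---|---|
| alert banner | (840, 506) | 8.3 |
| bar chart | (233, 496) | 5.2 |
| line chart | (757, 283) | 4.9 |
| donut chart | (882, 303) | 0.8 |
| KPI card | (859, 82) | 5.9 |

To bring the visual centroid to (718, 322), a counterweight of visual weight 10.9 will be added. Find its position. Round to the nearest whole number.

After adding the counterweight, total weight = 8.3 + 5.2 + 4.9 + 0.8 + 5.9 + 10.9 = 36.0.
Along x: (17666.6 + 10.9·x) / 36.0 = 718 (existing moment 8.3·840 + 5.2·233 + 4.9·757 + 0.8·882 + 5.9·859 = 17666.6) ⇒ x = (25848.0 − 17666.6) / 10.9 ≈ 750.59.
Along y: (8891.9 + 10.9·y) / 36.0 = 322 (existing moment 8.3·506 + 5.2·496 + 4.9·283 + 0.8·303 + 5.9·82 = 8891.9) ⇒ y = (11592.0 − 8891.9) / 10.9 ≈ 247.72.

(751, 248)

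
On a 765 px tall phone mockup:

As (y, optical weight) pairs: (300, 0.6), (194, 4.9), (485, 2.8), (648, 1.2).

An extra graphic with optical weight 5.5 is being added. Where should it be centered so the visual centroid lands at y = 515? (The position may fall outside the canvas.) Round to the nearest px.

y ≈ 811

After adding the extra graphic, total weight = 0.6 + 4.9 + 2.8 + 1.2 + 5.5 = 15.0.
Along y: (3266.2 + 5.5·y) / 15.0 = 515 (existing moment 0.6·300 + 4.9·194 + 2.8·485 + 1.2·648 = 3266.2) ⇒ y = (7725.0 − 3266.2) / 5.5 ≈ 810.69.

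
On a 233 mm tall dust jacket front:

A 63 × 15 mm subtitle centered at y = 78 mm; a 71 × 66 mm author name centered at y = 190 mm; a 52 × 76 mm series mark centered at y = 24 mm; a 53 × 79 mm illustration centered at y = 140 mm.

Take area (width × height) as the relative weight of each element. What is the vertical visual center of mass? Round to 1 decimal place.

Areas: subtitle 63·15 = 945, author name 71·66 = 4686, series mark 52·76 = 3952, illustration 53·79 = 4187. Total weight = 13770.
y: (945·78 + 4686·190 + 3952·24 + 4187·140) / 13770 = 1645078 / 13770 ≈ 119.47

y ≈ 119.5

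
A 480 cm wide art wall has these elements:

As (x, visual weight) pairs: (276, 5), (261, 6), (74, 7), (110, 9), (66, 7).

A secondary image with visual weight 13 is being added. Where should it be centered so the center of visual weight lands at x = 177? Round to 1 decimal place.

With the secondary image, Σw becomes 5 + 6 + 7 + 9 + 7 + 13 = 47.
x: target moment 47×177 = 8319; current 5·276 + 6·261 + 7·74 + 9·110 + 7·66 = 4916; the secondary image supplies 3403, so x = 3403/13 ≈ 261.77.

x ≈ 261.8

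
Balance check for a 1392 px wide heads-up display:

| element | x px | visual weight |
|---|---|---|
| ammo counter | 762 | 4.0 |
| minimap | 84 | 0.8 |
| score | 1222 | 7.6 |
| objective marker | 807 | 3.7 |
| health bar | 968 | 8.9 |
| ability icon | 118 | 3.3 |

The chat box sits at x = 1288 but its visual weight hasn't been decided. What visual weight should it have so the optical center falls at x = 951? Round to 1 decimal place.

Fixed elements: Σw = 4.0 + 0.8 + 7.6 + 3.7 + 8.9 + 3.3 = 28.3, Σw·x = 4.0·762 + 0.8·84 + 7.6·1222 + 3.7·807 + 8.9·968 + 3.3·118 = 24392.9.
Set Σw·x/Σw = 951: (24392.9 + 1288w) = 951·(28.3 + w).
Rearranging, w·(1288 − 951) = 951·28.3 − 24392.9 = 2520.4, so w ≈ 2520.4/337 = 7.48.

w ≈ 7.5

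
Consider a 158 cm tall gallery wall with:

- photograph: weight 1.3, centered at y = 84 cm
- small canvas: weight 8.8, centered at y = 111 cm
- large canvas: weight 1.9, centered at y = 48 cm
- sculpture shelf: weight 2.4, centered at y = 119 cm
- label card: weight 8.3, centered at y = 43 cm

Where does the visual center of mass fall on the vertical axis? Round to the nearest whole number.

y ≈ 80

Σw = 1.3 + 8.8 + 1.9 + 2.4 + 8.3 = 22.7.
y: (1.3·84 + 8.8·111 + 1.9·48 + 2.4·119 + 8.3·43) / 22.7 = 1819.7 / 22.7 ≈ 80.16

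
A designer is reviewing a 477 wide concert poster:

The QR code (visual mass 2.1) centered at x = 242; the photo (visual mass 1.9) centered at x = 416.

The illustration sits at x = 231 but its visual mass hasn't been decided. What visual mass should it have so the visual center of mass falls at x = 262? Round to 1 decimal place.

w ≈ 8.1

Fixed elements: Σw = 2.1 + 1.9 = 4.0, Σw·x = 2.1·242 + 1.9·416 = 1298.6.
For the centroid to hit 262: (1298.6 + w·231) / (4.0 + w) = 262.
Solving: w = (262·4.0 − 1298.6) / (231 − 262) = -250.6 / -31 ≈ 8.08.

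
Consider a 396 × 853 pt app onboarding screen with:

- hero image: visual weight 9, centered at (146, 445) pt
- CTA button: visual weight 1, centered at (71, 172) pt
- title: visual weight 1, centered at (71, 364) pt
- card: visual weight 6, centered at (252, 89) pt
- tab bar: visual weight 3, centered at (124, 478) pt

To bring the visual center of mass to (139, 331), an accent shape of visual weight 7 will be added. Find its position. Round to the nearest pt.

New total weight: (9 + 1 + 1 + 6 + 3) + 7 = 27.
x: target moment 27×139 = 3753; current 9·146 + 1·71 + 1·71 + 6·252 + 3·124 = 3340; the accent shape supplies 413, so x = 413/7 ≈ 59.00.
y: target moment 27×331 = 8937; current 9·445 + 1·172 + 1·364 + 6·89 + 3·478 = 6509; the accent shape supplies 2428, so y = 2428/7 ≈ 346.86.

(59, 347)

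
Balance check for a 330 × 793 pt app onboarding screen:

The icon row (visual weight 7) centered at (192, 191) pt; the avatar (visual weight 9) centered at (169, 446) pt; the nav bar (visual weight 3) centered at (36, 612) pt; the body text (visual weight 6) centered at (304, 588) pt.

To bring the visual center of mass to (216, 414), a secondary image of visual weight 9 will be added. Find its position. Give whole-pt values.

(283, 373)

New total weight: (7 + 9 + 3 + 6) + 9 = 34.
Along x: (4797 + 9·x) / 34 = 216 (existing moment 7·192 + 9·169 + 3·36 + 6·304 = 4797) ⇒ x = (7344 − 4797) / 9 ≈ 283.00.
Along y: (10715 + 9·y) / 34 = 414 (existing moment 7·191 + 9·446 + 3·612 + 6·588 = 10715) ⇒ y = (14076 − 10715) / 9 ≈ 373.44.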